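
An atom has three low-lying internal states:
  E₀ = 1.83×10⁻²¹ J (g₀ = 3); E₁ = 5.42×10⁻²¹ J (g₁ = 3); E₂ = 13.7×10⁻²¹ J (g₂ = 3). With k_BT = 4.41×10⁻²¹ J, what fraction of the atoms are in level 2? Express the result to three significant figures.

0.0449

Eᵢ/kT = 0.41497, 1.2290, 3.1066.
Z = Σ gᵢe^(−Eᵢ/kT) = 3·e^(−0.41497) + 3·e^(−1.2290) + 3·e^(−3.1066) = 1.9811 + 0.87776 + 0.13426 = 2.9931.
P₂ = g₂ e^(−E₂/kT) / Z = 0.13426/2.9931 = 0.0449.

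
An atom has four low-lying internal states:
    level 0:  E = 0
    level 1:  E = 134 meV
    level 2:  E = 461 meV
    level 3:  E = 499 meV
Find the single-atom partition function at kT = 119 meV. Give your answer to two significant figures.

Eᵢ/kT = 0, 1.126, 3.874, 4.193.
Z = Σ e^(−Eᵢ/kT) = e^(−0) + e^(−1.126) + e^(−3.874) + e^(−4.193) = 1.000 + 0.3243 + 0.02078 + 0.01510 = 1.360.

Z = 1.4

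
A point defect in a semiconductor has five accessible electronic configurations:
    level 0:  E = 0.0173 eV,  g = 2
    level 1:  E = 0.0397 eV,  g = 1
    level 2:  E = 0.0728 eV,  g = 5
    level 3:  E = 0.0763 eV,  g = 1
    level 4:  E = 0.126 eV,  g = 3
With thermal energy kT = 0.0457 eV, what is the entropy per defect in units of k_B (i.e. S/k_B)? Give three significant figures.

Eᵢ/kT = 0.37856, 0.86871, 1.5930, 1.6696, 2.7571.
Z = Σ gᵢe^(−Eᵢ/kT) = 2·e^(−0.37856) + 1·e^(−0.86871) + 5·e^(−1.5930) + 1·e^(−1.6696) + 3·e^(−2.7571) = 1.3697 + 0.41949 + 1.0166 + 0.18832 + 0.19043 = 3.1845.
⟨E⟩ = Σ EᵢPᵢ = 0.047958 eV.
S/k_B = ln Z + ⟨E⟩/kT = ln(3.1845) + 0.047958/0.0457 = 1.1583 + 1.0494 = 2.21.

2.21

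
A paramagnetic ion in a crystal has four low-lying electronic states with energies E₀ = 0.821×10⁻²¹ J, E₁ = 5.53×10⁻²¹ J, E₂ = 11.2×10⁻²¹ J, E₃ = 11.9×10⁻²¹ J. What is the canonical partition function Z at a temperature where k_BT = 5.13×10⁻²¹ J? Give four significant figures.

Eᵢ/kT = 0.160039, 1.07797, 2.18324, 2.31969.
Z = Σ e^(−Eᵢ/kT) = e^(−0.160039) + e^(−1.07797) + e^(−2.18324) + e^(−2.31969) = 0.852111 + 0.340286 + 0.112676 + 0.0983041 = 1.40338.

Z = 1.403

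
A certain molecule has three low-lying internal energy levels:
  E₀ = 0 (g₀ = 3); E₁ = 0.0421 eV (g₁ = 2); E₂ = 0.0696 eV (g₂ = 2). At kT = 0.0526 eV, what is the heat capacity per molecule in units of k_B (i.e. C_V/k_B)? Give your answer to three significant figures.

Eᵢ/kT = 0, 0.80038, 1.3232.
Z = Σ gᵢe^(−Eᵢ/kT) = 3·e^(−0) + 2·e^(−0.80038) + 2·e^(−1.3232) = 3.0000 + 0.89832 + 0.53256 = 4.4309.
⟨E⟩ = 0.016901 eV, ⟨E²⟩ = 0.00094157 eV².
C_V/k_B = (⟨E²⟩ − ⟨E⟩²)/(kT)² = (0.00094157 − 0.00028564)/0.0027668 = 0.237.

0.237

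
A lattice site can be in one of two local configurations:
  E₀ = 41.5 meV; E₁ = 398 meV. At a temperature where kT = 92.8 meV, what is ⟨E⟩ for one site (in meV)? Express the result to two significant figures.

Eᵢ/kT = 0.4472, 4.289.
Z = Σ e^(−Eᵢ/kT) = e^(−0.4472) + e^(−4.289) = 0.6394 + 0.01372 = 0.6531.
⟨E⟩ = Σ Eᵢ e^(−Eᵢ/kT) / Z = (41.5·0.6394 + 398·0.01372) / 0.6531 = 49 meV.

49 meV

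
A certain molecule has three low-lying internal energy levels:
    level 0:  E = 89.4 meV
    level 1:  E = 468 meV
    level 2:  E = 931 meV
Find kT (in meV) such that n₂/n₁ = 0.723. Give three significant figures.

1430 meV

n₂/n₁ = exp[−(E₂−E₁)/kT] = 0.723.
⇒ (E₂−E₁)/kT = ln(1/0.723) = ln(1.3831) = 0.32433.
kT = 463 meV / 0.32433 = 1430 meV.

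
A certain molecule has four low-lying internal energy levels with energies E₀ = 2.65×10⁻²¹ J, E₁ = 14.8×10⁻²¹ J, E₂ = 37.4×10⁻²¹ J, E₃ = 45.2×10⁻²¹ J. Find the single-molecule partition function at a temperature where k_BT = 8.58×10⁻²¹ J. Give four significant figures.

Eᵢ/kT = 0.308858, 1.72494, 4.35897, 5.26807.
Z = Σ e^(−Eᵢ/kT) = e^(−0.308858) + e^(−1.72494) + e^(−4.35897) + e^(−5.26807) = 0.734285 + 0.178184 + 0.0127916 + 0.00515355 = 0.930414.

Z = 0.9304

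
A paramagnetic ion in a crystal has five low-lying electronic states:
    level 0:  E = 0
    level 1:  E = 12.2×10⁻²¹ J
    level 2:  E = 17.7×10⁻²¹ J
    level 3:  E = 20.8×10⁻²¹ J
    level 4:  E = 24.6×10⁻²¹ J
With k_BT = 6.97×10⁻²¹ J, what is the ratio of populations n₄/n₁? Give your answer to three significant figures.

0.169

n₄/n₁ = exp[−(E₄−E₁)/kT] = exp(−(12.4 ×10⁻²¹ J)/(6.97 ×10⁻²¹ J)) = exp(-1.7791) = 0.169.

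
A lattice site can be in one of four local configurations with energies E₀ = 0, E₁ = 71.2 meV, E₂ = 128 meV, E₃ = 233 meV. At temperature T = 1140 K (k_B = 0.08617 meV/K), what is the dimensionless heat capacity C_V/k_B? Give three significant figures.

0.420

k_BT = 0.08617 × 1140 K = 98.234 meV.
Eᵢ/kT = 0, 0.72480, 1.3030, 2.3719.
Z = Σ e^(−Eᵢ/kT) = e^(−0) + e^(−0.72480) + e^(−1.3030) + e^(−2.3719) = 1.0000 + 0.48442 + 0.27172 + 0.093303 = 1.8494.
⟨E⟩ = 49.211 meV, ⟨E²⟩ = 6474.0 meV².
C_V/k_B = (⟨E²⟩ − ⟨E⟩²)/(kT)² = (6474.0 − 2421.7)/9649.9 = 0.420.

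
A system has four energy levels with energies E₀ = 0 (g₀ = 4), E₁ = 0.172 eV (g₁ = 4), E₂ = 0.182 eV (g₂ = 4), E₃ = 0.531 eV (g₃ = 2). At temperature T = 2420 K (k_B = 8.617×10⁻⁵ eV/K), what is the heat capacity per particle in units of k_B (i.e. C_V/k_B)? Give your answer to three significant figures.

0.269

k_BT = 8.617×10⁻⁵ × 2420 K = 0.20853 eV.
Eᵢ/kT = 0, 0.82482, 0.87278, 2.5464.
Z = Σ gᵢe^(−Eᵢ/kT) = 4·e^(−0) + 4·e^(−0.82482) + 4·e^(−0.87278) + 2·e^(−2.5464) = 4.0000 + 1.7533 + 1.6712 + 0.15673 = 7.5812.
⟨E⟩ = 0.090876 eV, ⟨E²⟩ = 0.019973 eV².
C_V/k_B = (⟨E²⟩ − ⟨E⟩²)/(kT)² = (0.019973 − 0.0082584)/0.043485 = 0.269.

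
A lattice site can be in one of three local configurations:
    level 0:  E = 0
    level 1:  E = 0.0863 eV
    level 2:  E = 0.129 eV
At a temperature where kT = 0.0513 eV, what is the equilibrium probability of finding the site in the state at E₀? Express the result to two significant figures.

Eᵢ/kT = 0, 1.682, 2.515.
Z = Σ e^(−Eᵢ/kT) = e^(−0) + e^(−1.682) + e^(−2.515) = 1.000 + 0.1860 + 0.08086 = 1.267.
P₀ = e^(−E₀/kT) / Z = 1.000/1.267 = 0.79.

0.79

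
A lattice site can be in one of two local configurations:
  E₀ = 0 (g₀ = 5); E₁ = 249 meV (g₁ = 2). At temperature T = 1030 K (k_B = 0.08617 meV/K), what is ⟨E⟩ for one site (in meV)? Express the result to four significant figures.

5.881 meV

k_BT = 0.08617 × 1030 K = 88.7551 meV.
Eᵢ/kT = 0, 2.80547.
Z = Σ gᵢe^(−Eᵢ/kT) = 5·e^(−0) + 2·e^(−2.80547) = 5.00000 + 0.120957 = 5.12096.
⟨E⟩ = Σ Eᵢ gᵢe^(−Eᵢ/kT) / Z = (0·5.00000 + 249·0.120957) / 5.12096 = 5.881 meV.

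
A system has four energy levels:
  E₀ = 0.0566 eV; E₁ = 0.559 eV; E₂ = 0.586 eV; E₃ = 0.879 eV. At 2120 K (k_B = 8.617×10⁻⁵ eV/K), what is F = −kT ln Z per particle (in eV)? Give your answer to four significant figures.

0.03425 eV

k_BT = 8.617×10⁻⁵ × 2120 K = 0.182680 eV.
Eᵢ/kT = 0.309831, 3.06000, 3.20780, 4.81169.
Z = Σ e^(−Eᵢ/kT) = e^(−0.309831) + e^(−3.06000) + e^(−3.20780) + e^(−4.81169) = 0.733571 + 0.0468877 + 0.0404455 + 0.00813410 = 0.829038.
F = −kT ln Z = −0.182680 × ln(0.829038) = −0.182680 × -0.187489 = 0.03425 eV.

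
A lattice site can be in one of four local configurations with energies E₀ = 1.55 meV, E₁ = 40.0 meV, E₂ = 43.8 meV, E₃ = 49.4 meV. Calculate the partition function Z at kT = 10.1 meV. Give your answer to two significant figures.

Z = 0.90

Eᵢ/kT = 0.1535, 3.960, 4.337, 4.891.
Z = Σ e^(−Eᵢ/kT) = e^(−0.1535) + e^(−3.960) + e^(−4.337) + e^(−4.891) = 0.8577 + 0.01906 + 0.01308 + 0.007514 = 0.8974.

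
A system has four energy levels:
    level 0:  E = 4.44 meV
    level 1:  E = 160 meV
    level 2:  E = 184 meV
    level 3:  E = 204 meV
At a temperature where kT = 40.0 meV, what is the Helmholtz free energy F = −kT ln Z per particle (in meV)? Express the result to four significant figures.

2.929 meV

Eᵢ/kT = 0.111000, 4.00000, 4.60000, 5.10000.
Z = Σ e^(−Eᵢ/kT) = e^(−0.111000) + e^(−4.00000) + e^(−4.60000) + e^(−5.10000) = 0.894939 + 0.0183156 + 0.0100518 + 0.00609675 = 0.929403.
F = −kT ln Z = −40.0 × ln(0.929403) = −40.0 × -0.0732128 = 2.929 meV.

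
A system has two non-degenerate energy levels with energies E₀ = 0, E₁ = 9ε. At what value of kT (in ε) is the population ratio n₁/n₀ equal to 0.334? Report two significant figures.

n₁/n₀ = exp[−(E₁−E₀)/kT] = 0.334.
⇒ (E₁−E₀)/kT = ln(1/0.334) = ln(2.994) = 1.097.
kT = 9ε / 1.097 = 8.2 ε.

8.2 ε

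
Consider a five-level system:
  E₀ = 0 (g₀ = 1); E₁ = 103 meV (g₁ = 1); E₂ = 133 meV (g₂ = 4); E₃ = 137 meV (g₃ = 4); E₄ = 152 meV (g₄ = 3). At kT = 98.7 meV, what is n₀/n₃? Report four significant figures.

n₀/n₃ = (g₀/g₃) exp[−(E₀−E₃)/kT] = (1/4) × exp(−(-137 meV)/(98.7 meV)) = (1/4) × exp(1.38804) = 1.002.

1.002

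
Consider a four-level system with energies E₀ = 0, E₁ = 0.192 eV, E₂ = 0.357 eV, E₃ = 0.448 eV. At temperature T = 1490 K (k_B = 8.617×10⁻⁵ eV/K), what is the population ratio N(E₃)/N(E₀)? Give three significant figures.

k_BT = 8.617×10⁻⁵ × 1490 K = 0.12839 eV.
n₃/n₀ = exp[−(E₃−E₀)/kT] = exp(−(0.448 eV)/(0.12839 eV)) = exp(-3.4894) = 0.0305.

0.0305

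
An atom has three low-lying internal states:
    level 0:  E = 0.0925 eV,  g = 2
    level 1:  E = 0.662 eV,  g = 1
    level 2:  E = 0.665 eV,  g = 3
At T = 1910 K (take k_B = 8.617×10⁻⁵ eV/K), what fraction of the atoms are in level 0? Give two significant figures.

k_BT = 8.617×10⁻⁵ × 1910 K = 0.1646 eV.
Eᵢ/kT = 0.5620, 4.022, 4.040.
Z = Σ gᵢe^(−Eᵢ/kT) = 2·e^(−0.5620) + 1·e^(−4.022) + 3·e^(−4.040) = 1.140 + 0.01792 + 0.05279 = 1.211.
P₀ = g₀ e^(−E₀/kT) / Z = 1.140/1.211 = 0.94.

0.94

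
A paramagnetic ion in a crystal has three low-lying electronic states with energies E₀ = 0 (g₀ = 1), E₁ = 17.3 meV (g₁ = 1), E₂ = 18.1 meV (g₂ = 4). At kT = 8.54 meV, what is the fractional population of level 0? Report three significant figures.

0.620

Eᵢ/kT = 0, 2.0258, 2.1194.
Z = Σ gᵢe^(−Eᵢ/kT) = 1·e^(−0) + 1·e^(−2.0258) + 4·e^(−2.1194) = 1.0000 + 0.13189 + 0.48041 = 1.6123.
P₀ = g₀ e^(−E₀/kT) / Z = 1.0000/1.6123 = 0.620.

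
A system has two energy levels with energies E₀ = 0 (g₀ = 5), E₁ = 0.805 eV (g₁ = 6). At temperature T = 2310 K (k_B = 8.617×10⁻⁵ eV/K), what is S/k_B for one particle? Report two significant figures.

1.7

k_BT = 8.617×10⁻⁵ × 2310 K = 0.1991 eV.
Eᵢ/kT = 0, 4.043.
Z = Σ gᵢe^(−Eᵢ/kT) = 5·e^(−0) + 6·e^(−4.043) = 5.000 + 0.1053 = 5.105.
⟨E⟩ = Σ EᵢPᵢ = 0.01660 eV.
S/k_B = ln Z + ⟨E⟩/kT = ln(5.105) + 0.01660/0.1991 = 1.630 + 0.08338 = 1.7.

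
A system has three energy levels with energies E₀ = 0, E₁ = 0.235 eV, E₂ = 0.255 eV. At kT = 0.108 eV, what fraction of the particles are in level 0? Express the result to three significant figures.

0.828

Eᵢ/kT = 0, 2.1759, 2.3611.
Z = Σ e^(−Eᵢ/kT) = e^(−0) + e^(−2.1759) + e^(−2.3611) = 1.0000 + 0.11351 + 0.094316 = 1.2078.
P₀ = e^(−E₀/kT) / Z = 1.0000/1.2078 = 0.828.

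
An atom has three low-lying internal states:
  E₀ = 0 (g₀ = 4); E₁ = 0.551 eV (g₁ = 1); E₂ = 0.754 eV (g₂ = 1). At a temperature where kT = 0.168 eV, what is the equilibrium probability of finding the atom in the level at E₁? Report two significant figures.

Eᵢ/kT = 0, 3.280, 4.488.
Z = Σ gᵢe^(−Eᵢ/kT) = 4·e^(−0) + 1·e^(−3.280) + 1·e^(−4.488) = 4.000 + 0.03763 + 0.01124 = 4.049.
P₁ = g₁ e^(−E₁/kT) / Z = 0.03763/4.049 = 0.0093.

0.0093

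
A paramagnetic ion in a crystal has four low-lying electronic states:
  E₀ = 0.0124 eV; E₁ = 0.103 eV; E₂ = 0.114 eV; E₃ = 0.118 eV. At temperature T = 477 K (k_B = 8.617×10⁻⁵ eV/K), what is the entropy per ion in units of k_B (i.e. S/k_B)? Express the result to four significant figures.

k_BT = 8.617×10⁻⁵ × 477 K = 0.0411031 eV.
Eᵢ/kT = 0.301680, 2.50589, 2.77351, 2.87083.
Z = Σ e^(−Eᵢ/kT) = e^(−0.301680) + e^(−2.50589) + e^(−2.77351) + e^(−2.87083) = 0.739575 + 0.0816029 + 0.0624424 + 0.0566519 = 0.940272.
⟨E⟩ = Σ EᵢPᵢ = 0.0333725 eV.
S/k_B = ln Z + ⟨E⟩/kT = ln(0.940272) + 0.0333725/0.0411031 = -0.0615861 + 0.811922 = 0.7503.

0.7503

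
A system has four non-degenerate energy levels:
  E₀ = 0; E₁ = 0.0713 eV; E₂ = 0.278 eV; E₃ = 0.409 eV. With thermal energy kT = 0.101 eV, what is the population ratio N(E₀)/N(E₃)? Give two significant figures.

n₀/n₃ = exp[−(E₀−E₃)/kT] = exp(−(-0.409 eV)/(0.101 eV)) = exp(4.050) = 57.

57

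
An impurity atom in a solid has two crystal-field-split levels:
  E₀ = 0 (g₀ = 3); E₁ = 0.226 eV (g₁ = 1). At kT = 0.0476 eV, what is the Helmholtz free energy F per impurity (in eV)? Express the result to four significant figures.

Eᵢ/kT = 0, 4.74790.
Z = Σ gᵢe^(−Eᵢ/kT) = 3·e^(−0) + 1·e^(−4.74790) = 3.00000 + 0.00866988 = 3.00867.
F = −kT ln Z = −0.0476 × ln(3.00867) = −0.0476 × 1.10150 = -0.05243 eV.

-0.05243 eV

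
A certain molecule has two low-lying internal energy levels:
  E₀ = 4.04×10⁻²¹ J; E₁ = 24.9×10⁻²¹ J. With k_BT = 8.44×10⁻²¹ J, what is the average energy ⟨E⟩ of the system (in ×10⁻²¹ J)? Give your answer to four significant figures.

Eᵢ/kT = 0.478673, 2.95024.
Z = Σ e^(−Eᵢ/kT) = e^(−0.478673) + e^(−2.95024) = 0.619605 + 0.0523271 = 0.671932.
⟨E⟩ = Σ Eᵢ e^(−Eᵢ/kT) / Z = (4.04·0.619605 + 24.9·0.0523271) / 0.671932 = 5.664 ×10⁻²¹ J.

5.664 ×10⁻²¹ J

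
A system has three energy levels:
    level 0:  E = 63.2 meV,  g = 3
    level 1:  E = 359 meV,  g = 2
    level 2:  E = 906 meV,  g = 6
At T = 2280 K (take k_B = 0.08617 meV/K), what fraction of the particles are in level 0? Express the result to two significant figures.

0.85

k_BT = 0.08617 × 2280 K = 196.5 meV.
Eᵢ/kT = 0.3216, 1.827, 4.611.
Z = Σ gᵢe^(−Eᵢ/kT) = 3·e^(−0.3216) + 2·e^(−1.827) + 6·e^(−4.611) = 2.175 + 0.3218 + 0.05965 = 2.556.
P₀ = g₀ e^(−E₀/kT) / Z = 2.175/2.556 = 0.85.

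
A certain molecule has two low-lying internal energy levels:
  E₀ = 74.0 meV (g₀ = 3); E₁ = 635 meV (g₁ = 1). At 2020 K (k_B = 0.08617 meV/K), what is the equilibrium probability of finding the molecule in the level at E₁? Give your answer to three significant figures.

0.0131

k_BT = 0.08617 × 2020 K = 174.06 meV.
Eᵢ/kT = 0.42514, 3.6482.
Z = Σ gᵢe^(−Eᵢ/kT) = 3·e^(−0.42514) + 1·e^(−3.6482) = 1.9610 + 0.026038 = 1.9870.
P₁ = g₁ e^(−E₁/kT) / Z = 0.026038/1.9870 = 0.0131.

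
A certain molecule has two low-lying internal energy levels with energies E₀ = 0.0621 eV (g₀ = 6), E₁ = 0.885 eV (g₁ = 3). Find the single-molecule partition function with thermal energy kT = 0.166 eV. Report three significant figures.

Z = 4.14

Eᵢ/kT = 0.37410, 5.3313.
Z = Σ gᵢe^(−Eᵢ/kT) = 6·e^(−0.37410) + 3·e^(−5.3313) = 4.1274 + 0.014513 = 4.1419.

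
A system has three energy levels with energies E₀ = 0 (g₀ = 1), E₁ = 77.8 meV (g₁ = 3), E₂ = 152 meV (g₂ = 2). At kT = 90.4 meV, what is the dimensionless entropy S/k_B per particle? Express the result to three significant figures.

1.62

Eᵢ/kT = 0, 0.86062, 1.6814.
Z = Σ gᵢe^(−Eᵢ/kT) = 1·e^(−0) + 3·e^(−0.86062) + 2·e^(−1.6814) = 1.0000 + 1.2687 + 0.37223 = 2.6409.
⟨E⟩ = Σ EᵢPᵢ = 58.800 meV.
S/k_B = ln Z + ⟨E⟩/kT = ln(2.6409) + 58.800/90.4 = 0.97112 + 0.65044 = 1.62.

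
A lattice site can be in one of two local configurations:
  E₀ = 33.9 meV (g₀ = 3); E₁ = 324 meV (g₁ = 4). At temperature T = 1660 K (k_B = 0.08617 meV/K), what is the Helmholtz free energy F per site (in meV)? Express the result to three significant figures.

k_BT = 0.08617 × 1660 K = 143.04 meV.
Eᵢ/kT = 0.23700, 2.2651.
Z = Σ gᵢe^(−Eᵢ/kT) = 3·e^(−0.23700) + 4·e^(−2.2651) = 2.3670 + 0.41528 = 2.7823.
F = −kT ln Z = −143.04 × ln(2.7823) = −143.04 × 1.0233 = -146 meV.

-146 meV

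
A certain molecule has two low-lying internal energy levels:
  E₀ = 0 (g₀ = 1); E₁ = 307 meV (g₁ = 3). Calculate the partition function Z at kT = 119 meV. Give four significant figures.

Eᵢ/kT = 0, 2.57983.
Z = Σ gᵢe^(−Eᵢ/kT) = 1·e^(−0) + 3·e^(−2.57983) = 1.00000 + 0.227361 = 1.22736.

Z = 1.227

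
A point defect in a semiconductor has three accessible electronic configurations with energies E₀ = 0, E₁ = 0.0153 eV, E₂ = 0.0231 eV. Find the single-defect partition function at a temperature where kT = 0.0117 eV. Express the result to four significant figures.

Eᵢ/kT = 0, 1.30769, 1.97436.
Z = Σ e^(−Eᵢ/kT) = e^(−0) + e^(−1.30769) + e^(−1.97436) = 1.00000 + 0.270444 + 0.138850 = 1.40929.

Z = 1.409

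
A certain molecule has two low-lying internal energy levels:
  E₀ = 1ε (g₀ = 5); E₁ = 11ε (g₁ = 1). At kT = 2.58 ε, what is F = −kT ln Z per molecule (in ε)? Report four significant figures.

-3.163 ε

Eᵢ/kT = 0.387597, 4.26357.
Z = Σ gᵢe^(−Eᵢ/kT) = 5·e^(−0.387597) + 1·e^(−4.26357) = 3.39343 + 0.0140720 = 3.40750.
F = −kT ln Z = −2.58 × ln(3.40750) = −2.58 × 1.22598 = -3.163 ε.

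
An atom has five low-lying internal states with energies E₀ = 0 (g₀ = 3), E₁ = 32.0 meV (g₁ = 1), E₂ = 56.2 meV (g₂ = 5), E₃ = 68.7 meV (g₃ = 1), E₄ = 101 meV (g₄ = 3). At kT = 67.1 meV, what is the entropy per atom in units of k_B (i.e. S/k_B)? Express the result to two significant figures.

Eᵢ/kT = 0, 0.4769, 0.8376, 1.024, 1.505.
Z = Σ gᵢe^(−Eᵢ/kT) = 3·e^(−0) + 1·e^(−0.4769) + 5·e^(−0.8376) + 1·e^(−1.024) + 3·e^(−1.505) = 3.000 + 0.6207 + 2.164 + 0.3592 + 0.6661 = 6.810.
⟨E⟩ = Σ EᵢPᵢ = 34.28 meV.
S/k_B = ln Z + ⟨E⟩/kT = ln(6.810) + 34.28/67.1 = 1.918 + 0.5109 = 2.4.

2.4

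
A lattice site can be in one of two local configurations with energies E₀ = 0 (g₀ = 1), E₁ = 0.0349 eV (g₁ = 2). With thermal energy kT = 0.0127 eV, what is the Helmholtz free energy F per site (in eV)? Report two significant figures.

Eᵢ/kT = 0, 2.748.
Z = Σ gᵢe^(−Eᵢ/kT) = 1·e^(−0) + 2·e^(−2.748) = 1.000 + 0.1281 = 1.128.
F = −kT ln Z = −0.0127 × ln(1.128) = −0.0127 × 0.1204 = -0.0015 eV.

-0.0015 eV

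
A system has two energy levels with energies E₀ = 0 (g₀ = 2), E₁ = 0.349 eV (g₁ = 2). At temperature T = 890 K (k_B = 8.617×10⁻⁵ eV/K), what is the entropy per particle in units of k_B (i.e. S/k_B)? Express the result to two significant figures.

0.75

k_BT = 8.617×10⁻⁵ × 890 K = 0.07669 eV.
Eᵢ/kT = 0, 4.551.
Z = Σ gᵢe^(−Eᵢ/kT) = 2·e^(−0) + 2·e^(−4.551) = 2.000 + 0.02111 = 2.021.
⟨E⟩ = Σ EᵢPᵢ = 0.003645 eV.
S/k_B = ln Z + ⟨E⟩/kT = ln(2.021) + 0.003645/0.07669 = 0.7036 + 0.04753 = 0.75.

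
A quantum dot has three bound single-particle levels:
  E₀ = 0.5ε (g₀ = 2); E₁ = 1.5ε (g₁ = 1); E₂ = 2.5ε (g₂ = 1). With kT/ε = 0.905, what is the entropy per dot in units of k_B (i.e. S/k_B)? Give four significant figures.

Eᵢ/kT = 0.552486, 1.65746, 2.76243.
Z = Σ gᵢe^(−Eᵢ/kT) = 2·e^(−0.552486) + 1·e^(−1.65746) + 1·e^(−2.76243) = 1.15103 + 0.190623 + 0.0631382 = 1.40479.
⟨E⟩ = Σ EᵢPᵢ = 0.725585 ε.
S/k_B = ln Z + ⟨E⟩/kT = ln(1.40479) + 0.725585/0.905 = 0.339888 + 0.801751 = 1.142.

1.142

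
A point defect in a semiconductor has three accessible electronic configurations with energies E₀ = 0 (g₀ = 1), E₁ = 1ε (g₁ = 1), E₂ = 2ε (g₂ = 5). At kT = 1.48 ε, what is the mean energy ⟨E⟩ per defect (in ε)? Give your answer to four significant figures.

1.105 ε

Eᵢ/kT = 0, 0.675676, 1.35135.
Z = Σ gᵢe^(−Eᵢ/kT) = 1·e^(−0) + 1·e^(−0.675676) + 5·e^(−1.35135) = 1.00000 + 0.508812 + 1.29445 = 2.80326.
⟨E⟩ = Σ Eᵢ gᵢe^(−Eᵢ/kT) / Z = (0·1.00000 + 1·0.508812 + 2·1.29445) / 2.80326 = 1.105 ε.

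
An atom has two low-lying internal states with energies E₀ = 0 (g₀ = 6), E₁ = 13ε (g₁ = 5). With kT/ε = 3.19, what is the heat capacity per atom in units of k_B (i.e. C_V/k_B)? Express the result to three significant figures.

0.229

Eᵢ/kT = 0, 4.0752.
Z = Σ gᵢe^(−Eᵢ/kT) = 6·e^(−0) + 5·e^(−4.0752) = 6.0000 + 0.084944 = 6.0849.
⟨E⟩ = 0.18148 ε, ⟨E²⟩ = 2.3592 ε².
C_V/k_B = (⟨E²⟩ − ⟨E⟩²)/(kT)² = (2.3592 − 0.032935)/10.176 = 0.229.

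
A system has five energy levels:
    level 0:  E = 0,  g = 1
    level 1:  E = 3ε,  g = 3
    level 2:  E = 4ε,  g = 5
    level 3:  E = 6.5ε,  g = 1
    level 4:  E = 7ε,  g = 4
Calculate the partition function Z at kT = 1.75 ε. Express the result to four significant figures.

Eᵢ/kT = 0, 1.71429, 2.28571, 3.71429, 4.00000.
Z = Σ gᵢe^(−Eᵢ/kT) = 1·e^(−0) + 3·e^(−1.71429) + 5·e^(−2.28571) + 1·e^(−3.71429) + 4·e^(−4.00000) = 1.00000 + 0.540275 + 0.508509 + 0.0243727 + 0.0732626 = 2.14642.

Z = 2.146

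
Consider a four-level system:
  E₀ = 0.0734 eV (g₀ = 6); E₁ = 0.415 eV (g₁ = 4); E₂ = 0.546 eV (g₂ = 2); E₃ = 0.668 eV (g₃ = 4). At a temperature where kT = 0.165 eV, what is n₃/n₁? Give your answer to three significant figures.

0.216

n₃/n₁ = (g₃/g₁) exp[−(E₃−E₁)/kT] = (4/4) × exp(−(0.253 eV)/(0.165 eV)) = (4/4) × exp(-1.5333) = 0.216.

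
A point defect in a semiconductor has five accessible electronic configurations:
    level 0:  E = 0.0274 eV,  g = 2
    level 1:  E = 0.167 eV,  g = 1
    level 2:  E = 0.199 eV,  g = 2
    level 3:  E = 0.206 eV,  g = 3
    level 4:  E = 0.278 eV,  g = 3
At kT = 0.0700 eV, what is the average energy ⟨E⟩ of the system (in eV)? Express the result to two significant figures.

0.070 eV

Eᵢ/kT = 0.3914, 2.386, 2.843, 2.943, 3.971.
Z = Σ gᵢe^(−Eᵢ/kT) = 2·e^(−0.3914) + 1·e^(−2.386) + 2·e^(−2.843) + 3·e^(−2.943) + 3·e^(−3.971) = 1.352 + 0.09200 + 0.1165 + 0.1581 + 0.05656 = 1.775.
⟨E⟩ = Σ Eᵢ gᵢe^(−Eᵢ/kT) / Z = (0.0274·1.352 + 0.167·0.09200 + 0.199·0.1165 + 0.206·0.1581 + 0.278·0.05656) / 1.775 = 0.070 eV.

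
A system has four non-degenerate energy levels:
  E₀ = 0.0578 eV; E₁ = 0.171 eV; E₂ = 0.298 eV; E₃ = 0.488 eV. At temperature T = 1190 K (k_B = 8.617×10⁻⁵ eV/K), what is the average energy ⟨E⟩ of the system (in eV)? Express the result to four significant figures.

k_BT = 8.617×10⁻⁵ × 1190 K = 0.102542 eV.
Eᵢ/kT = 0.563671, 1.66761, 2.90613, 4.75903.
Z = Σ e^(−Eᵢ/kT) = e^(−0.563671) + e^(−1.66761) + e^(−2.90613) + e^(−4.75903) = 0.569116 + 0.188698 + 0.0546870 + 0.00857392 = 0.821075.
⟨E⟩ = Σ Eᵢ e^(−Eᵢ/kT) / Z = (0.0578·0.569116 + 0.171·0.188698 + 0.298·0.0546870 + 0.488·0.00857392) / 0.821075 = 0.1043 eV.

0.1043 eV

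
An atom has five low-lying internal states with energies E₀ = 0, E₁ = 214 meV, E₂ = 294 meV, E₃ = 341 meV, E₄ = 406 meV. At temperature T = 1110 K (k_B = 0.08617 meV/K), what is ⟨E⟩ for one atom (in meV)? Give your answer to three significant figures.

43.4 meV

k_BT = 0.08617 × 1110 K = 95.649 meV.
Eᵢ/kT = 0, 2.2373, 3.0737, 3.5651, 4.2447.
Z = Σ e^(−Eᵢ/kT) = e^(−0) + e^(−2.2373) + e^(−3.0737) + e^(−3.5651) + e^(−4.2447) = 1.0000 + 0.10675 + 0.046250 + 0.028294 + 0.014340 = 1.1956.
⟨E⟩ = Σ Eᵢ e^(−Eᵢ/kT) / Z = (0·1.0000 + 214·0.10675 + 294·0.046250 + 341·0.028294 + 406·0.014340) / 1.1956 = 43.4 meV.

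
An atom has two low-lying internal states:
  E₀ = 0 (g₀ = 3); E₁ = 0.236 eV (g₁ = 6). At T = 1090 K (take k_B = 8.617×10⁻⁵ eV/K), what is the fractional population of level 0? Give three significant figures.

k_BT = 8.617×10⁻⁵ × 1090 K = 0.093925 eV.
Eᵢ/kT = 0, 2.5126.
Z = Σ gᵢe^(−Eᵢ/kT) = 3·e^(−0) + 6·e^(−2.5126) = 3.0000 + 0.48634 = 3.4863.
P₀ = g₀ e^(−E₀/kT) / Z = 3.0000/3.4863 = 0.861.

0.861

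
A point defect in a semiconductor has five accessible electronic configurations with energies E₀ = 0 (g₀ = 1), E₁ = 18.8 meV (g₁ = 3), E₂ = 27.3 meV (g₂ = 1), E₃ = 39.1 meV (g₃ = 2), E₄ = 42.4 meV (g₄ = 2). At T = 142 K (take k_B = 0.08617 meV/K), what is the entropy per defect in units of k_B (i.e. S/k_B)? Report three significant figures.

k_BT = 0.08617 × 142 K = 12.236 meV.
Eᵢ/kT = 0, 1.5364, 2.2311, 3.1955, 3.4652.
Z = Σ gᵢe^(−Eᵢ/kT) = 1·e^(−0) + 3·e^(−1.5364) + 1·e^(−2.2311) + 2·e^(−3.1955) + 2·e^(−3.4652) = 1.0000 + 0.64546 + 0.10741 + 0.081892 + 0.062534 = 1.8973.
⟨E⟩ = Σ EᵢPᵢ = 11.026 meV.
S/k_B = ln Z + ⟨E⟩/kT = ln(1.8973) + 11.026/12.236 = 0.64043 + 0.90111 = 1.54.

1.54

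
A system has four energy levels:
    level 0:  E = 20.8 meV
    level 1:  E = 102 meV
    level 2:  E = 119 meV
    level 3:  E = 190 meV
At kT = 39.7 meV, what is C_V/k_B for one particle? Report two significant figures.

Eᵢ/kT = 0.5239, 2.569, 2.997, 4.786.
Z = Σ e^(−Eᵢ/kT) = e^(−0.5239) + e^(−2.569) + e^(−2.997) + e^(−4.786) = 0.5922 + 0.07661 + 0.04994 + 0.008346 = 0.7271.
⟨E⟩ = 38.04 meV, ⟨E²⟩ = 2836 meV².
C_V/k_B = (⟨E²⟩ − ⟨E⟩²)/(kT)² = (2836 − 1447)/1576 = 0.88.

0.88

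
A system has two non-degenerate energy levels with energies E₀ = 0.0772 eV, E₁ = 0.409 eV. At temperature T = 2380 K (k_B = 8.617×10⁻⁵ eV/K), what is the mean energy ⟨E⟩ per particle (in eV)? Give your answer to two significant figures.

k_BT = 8.617×10⁻⁵ × 2380 K = 0.2051 eV.
Eᵢ/kT = 0.3764, 1.994.
Z = Σ e^(−Eᵢ/kT) = e^(−0.3764) + e^(−1.994) = 0.6863 + 0.1361 = 0.8224.
⟨E⟩ = Σ Eᵢ e^(−Eᵢ/kT) / Z = (0.0772·0.6863 + 0.409·0.1361) / 0.8224 = 0.13 eV.

0.13 eV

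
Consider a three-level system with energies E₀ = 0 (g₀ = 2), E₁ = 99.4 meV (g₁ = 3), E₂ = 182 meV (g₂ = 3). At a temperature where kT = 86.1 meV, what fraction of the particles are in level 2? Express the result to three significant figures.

Eᵢ/kT = 0, 1.1545, 2.1138.
Z = Σ gᵢe^(−Eᵢ/kT) = 2·e^(−0) + 3·e^(−1.1545) + 3·e^(−2.1138) = 2.0000 + 0.94565 + 0.36233 = 3.3080.
P₂ = g₂ e^(−E₂/kT) / Z = 0.36233/3.3080 = 0.110.

0.110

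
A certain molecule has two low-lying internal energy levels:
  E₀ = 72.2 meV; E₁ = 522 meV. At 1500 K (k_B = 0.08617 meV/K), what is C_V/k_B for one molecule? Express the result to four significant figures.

0.3511

k_BT = 0.08617 × 1500 K = 129.255 meV.
Eᵢ/kT = 0.558586, 4.03853.
Z = Σ e^(−Eᵢ/kT) = e^(−0.558586) + e^(−4.03853) = 0.572017 + 0.0176234 = 0.589640.
⟨E⟩ = 85.6439 meV, ⟨E²⟩ = 13201.2 meV².
C_V/k_B = (⟨E²⟩ − ⟨E⟩²)/(kT)² = (13201.2 − 7334.88)/16706.9 = 0.3511.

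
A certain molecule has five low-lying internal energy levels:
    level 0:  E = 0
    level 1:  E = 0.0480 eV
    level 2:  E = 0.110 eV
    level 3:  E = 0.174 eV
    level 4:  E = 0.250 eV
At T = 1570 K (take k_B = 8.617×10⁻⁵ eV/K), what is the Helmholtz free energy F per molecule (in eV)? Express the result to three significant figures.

k_BT = 8.617×10⁻⁵ × 1570 K = 0.13529 eV.
Eᵢ/kT = 0, 0.35479, 0.81307, 1.2861, 1.8479.
Z = Σ e^(−Eᵢ/kT) = e^(−0) + e^(−0.35479) + e^(−0.81307) + e^(−1.2861) + e^(−1.8479) = 1.0000 + 0.70132 + 0.44349 + 0.27635 + 0.15757 = 2.5787.
F = −kT ln Z = −0.13529 × ln(2.5787) = −0.13529 × 0.94729 = -0.128 eV.

-0.128 eV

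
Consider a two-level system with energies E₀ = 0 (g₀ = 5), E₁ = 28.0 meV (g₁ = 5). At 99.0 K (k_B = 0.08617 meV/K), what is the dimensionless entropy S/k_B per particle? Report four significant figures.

k_BT = 0.08617 × 99.0 K = 8.53083 meV.
Eᵢ/kT = 0, 3.28221.
Z = Σ gᵢe^(−Eᵢ/kT) = 5·e^(−0) + 5·e^(−3.28221) = 5.00000 + 0.187726 = 5.18773.
⟨E⟩ = Σ EᵢPᵢ = 1.01322 meV.
S/k_B = ln Z + ⟨E⟩/kT = ln(5.18773) + 1.01322/8.53083 = 1.64630 + 0.118772 = 1.765.

1.765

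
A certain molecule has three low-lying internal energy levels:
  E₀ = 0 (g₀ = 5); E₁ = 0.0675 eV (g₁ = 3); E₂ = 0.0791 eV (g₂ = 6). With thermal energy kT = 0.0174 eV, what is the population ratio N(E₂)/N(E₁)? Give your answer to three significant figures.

n₂/n₁ = (g₂/g₁) exp[−(E₂−E₁)/kT] = (6/3) × exp(−(0.0116 eV)/(0.0174 eV)) = (6/3) × exp(-0.66667) = 1.03.

1.03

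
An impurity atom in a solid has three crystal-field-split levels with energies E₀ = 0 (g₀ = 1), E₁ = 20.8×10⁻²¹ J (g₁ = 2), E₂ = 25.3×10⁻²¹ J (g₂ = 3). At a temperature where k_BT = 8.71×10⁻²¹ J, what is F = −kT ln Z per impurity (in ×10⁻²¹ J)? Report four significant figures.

Eᵢ/kT = 0, 2.38806, 2.90471.
Z = Σ gᵢe^(−Eᵢ/kT) = 1·e^(−0) + 2·e^(−2.38806) + 3·e^(−2.90471) = 1.00000 + 0.183615 + 0.164294 = 1.34791.
F = −kT ln Z = −8.71 × ln(1.34791) = −8.71 × 0.298555 = -2.600 ×10⁻²¹ J.

-2.600 ×10⁻²¹ J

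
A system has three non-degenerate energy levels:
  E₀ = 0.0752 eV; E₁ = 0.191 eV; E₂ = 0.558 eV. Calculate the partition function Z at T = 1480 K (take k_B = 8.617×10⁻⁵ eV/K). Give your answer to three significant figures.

Z = 0.791

k_BT = 8.617×10⁻⁵ × 1480 K = 0.12753 eV.
Eᵢ/kT = 0.58967, 1.4977, 4.3754.
Z = Σ e^(−Eᵢ/kT) = e^(−0.58967) + e^(−1.4977) + e^(−4.3754) = 0.55451 + 0.22364 + 0.012583 = 0.79073.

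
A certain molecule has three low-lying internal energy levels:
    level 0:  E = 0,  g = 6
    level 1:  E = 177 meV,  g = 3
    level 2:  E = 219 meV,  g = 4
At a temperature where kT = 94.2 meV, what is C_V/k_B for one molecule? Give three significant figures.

0.478

Eᵢ/kT = 0, 1.8790, 2.3248.
Z = Σ gᵢe^(−Eᵢ/kT) = 6·e^(−0) + 3·e^(−1.8790) + 4·e^(−2.3248) = 6.0000 + 0.45823 + 0.39121 = 6.8494.
⟨E⟩ = 24.350 meV, ⟨E²⟩ = 4835.3 meV².
C_V/k_B = (⟨E²⟩ − ⟨E⟩²)/(kT)² = (4835.3 − 592.92)/8873.6 = 0.478.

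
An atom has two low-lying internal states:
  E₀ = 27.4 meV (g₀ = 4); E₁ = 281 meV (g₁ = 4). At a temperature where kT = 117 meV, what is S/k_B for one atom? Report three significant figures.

Eᵢ/kT = 0.23419, 2.4017.
Z = Σ gᵢe^(−Eᵢ/kT) = 4·e^(−0.23419) + 4·e^(−2.4017) = 3.1648 + 0.36226 = 3.5271.
⟨E⟩ = Σ EᵢPᵢ = 53.446 meV.
S/k_B = ln Z + ⟨E⟩/kT = ln(3.5271) + 53.446/117 = 1.2605 + 0.45680 = 1.72.

1.72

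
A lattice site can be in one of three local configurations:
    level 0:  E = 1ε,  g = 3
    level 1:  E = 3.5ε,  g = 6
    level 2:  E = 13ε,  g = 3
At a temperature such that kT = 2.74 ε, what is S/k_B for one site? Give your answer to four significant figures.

Eᵢ/kT = 0.364964, 1.27737, 4.74453.
Z = Σ gᵢe^(−Eᵢ/kT) = 3·e^(−0.364964) + 6·e^(−1.27737) + 3·e^(−4.74453) = 2.08266 + 1.67262 + 0.0260974 = 3.78138.
⟨E⟩ = Σ EᵢPᵢ = 2.18864 ε.
S/k_B = ln Z + ⟨E⟩/kT = ln(3.78138) + 2.18864/2.74 = 1.33009 + 0.798774 = 2.129.

2.129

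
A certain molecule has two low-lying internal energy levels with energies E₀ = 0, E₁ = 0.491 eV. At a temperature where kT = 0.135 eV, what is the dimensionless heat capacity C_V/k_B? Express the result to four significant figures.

Eᵢ/kT = 0, 3.63704.
Z = Σ e^(−Eᵢ/kT) = e^(−0) + e^(−3.63704) = 1.00000 + 0.0263302 = 1.02633.
⟨E⟩ = 0.0125965 eV, ⟨E²⟩ = 0.00618486 eV².
C_V/k_B = (⟨E²⟩ − ⟨E⟩²)/(kT)² = (0.00618486 − 0.000158672)/0.0182250 = 0.3307.

0.3307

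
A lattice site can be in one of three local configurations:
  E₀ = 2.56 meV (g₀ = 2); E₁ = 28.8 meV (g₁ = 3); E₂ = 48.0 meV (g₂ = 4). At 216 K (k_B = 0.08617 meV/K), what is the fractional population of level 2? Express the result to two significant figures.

k_BT = 0.08617 × 216 K = 18.61 meV.
Eᵢ/kT = 0.1376, 1.548, 2.579.
Z = Σ gᵢe^(−Eᵢ/kT) = 2·e^(−0.1376) + 3·e^(−1.548) + 4·e^(−2.579) = 1.743 + 0.6380 + 0.3034 = 2.684.
P₂ = g₂ e^(−E₂/kT) / Z = 0.3034/2.684 = 0.11.

0.11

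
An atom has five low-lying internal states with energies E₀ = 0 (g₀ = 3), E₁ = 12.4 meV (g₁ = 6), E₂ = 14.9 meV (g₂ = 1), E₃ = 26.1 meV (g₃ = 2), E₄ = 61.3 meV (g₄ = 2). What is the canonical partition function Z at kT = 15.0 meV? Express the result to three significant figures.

Z = 6.38

Eᵢ/kT = 0, 0.82667, 0.99333, 1.7400, 4.0867.
Z = Σ gᵢe^(−Eᵢ/kT) = 3·e^(−0) + 6·e^(−0.82667) + 1·e^(−0.99333) + 2·e^(−1.7400) + 2·e^(−4.0867) = 3.0000 + 2.6250 + 0.37034 + 0.35104 + 0.033589 = 6.3800.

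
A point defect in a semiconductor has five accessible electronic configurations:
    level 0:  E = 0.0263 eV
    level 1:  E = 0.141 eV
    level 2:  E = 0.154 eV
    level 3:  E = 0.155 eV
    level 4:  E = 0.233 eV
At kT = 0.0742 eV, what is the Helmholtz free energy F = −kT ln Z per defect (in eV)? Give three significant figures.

Eᵢ/kT = 0.35445, 1.9003, 2.0755, 2.0889, 3.1402.
Z = Σ e^(−Eᵢ/kT) = e^(−0.35445) + e^(−1.9003) + e^(−2.0755) + e^(−2.0889) + e^(−3.1402) = 0.70156 + 0.14952 + 0.12549 + 0.12382 + 0.043274 = 1.1437.
F = −kT ln Z = −0.0742 × ln(1.1437) = −0.0742 × 0.13427 = -0.00996 eV.

-0.00996 eV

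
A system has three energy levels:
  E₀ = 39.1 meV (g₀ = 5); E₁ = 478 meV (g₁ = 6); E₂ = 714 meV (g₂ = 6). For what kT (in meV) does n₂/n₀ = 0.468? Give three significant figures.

717 meV

n₂/n₀ = (g₂/g₀) exp[−(E₂−E₀)/kT] = 0.468.
⇒ (E₂−E₀)/kT = ln((6/5)/0.468) = ln(2.5641) = 0.94161.
kT = 674.9 meV / 0.94161 = 717 meV.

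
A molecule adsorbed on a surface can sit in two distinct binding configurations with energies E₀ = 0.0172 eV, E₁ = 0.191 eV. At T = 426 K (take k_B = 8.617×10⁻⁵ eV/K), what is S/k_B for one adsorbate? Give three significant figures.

k_BT = 8.617×10⁻⁵ × 426 K = 0.036708 eV.
Eᵢ/kT = 0.46856, 5.2032.
Z = Σ e^(−Eᵢ/kT) = e^(−0.46856) + e^(−5.2032) = 0.62590 + 0.0054989 = 0.63140.
⟨E⟩ = Σ EᵢPᵢ = 0.018714 eV.
S/k_B = ln Z + ⟨E⟩/kT = ln(0.63140) + 0.018714/0.036708 = -0.45982 + 0.50981 = 0.0500.

0.0500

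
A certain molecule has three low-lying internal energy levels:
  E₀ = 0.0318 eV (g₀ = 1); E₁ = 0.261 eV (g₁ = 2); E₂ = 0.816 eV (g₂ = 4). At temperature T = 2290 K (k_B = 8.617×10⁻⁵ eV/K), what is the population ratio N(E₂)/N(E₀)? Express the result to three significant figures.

0.0752

k_BT = 8.617×10⁻⁵ × 2290 K = 0.19733 eV.
n₂/n₀ = (g₂/g₀) exp[−(E₂−E₀)/kT] = (4/1) × exp(−(0.7842 eV)/(0.19733 eV)) = (4/1) × exp(-3.9741) = 0.0752.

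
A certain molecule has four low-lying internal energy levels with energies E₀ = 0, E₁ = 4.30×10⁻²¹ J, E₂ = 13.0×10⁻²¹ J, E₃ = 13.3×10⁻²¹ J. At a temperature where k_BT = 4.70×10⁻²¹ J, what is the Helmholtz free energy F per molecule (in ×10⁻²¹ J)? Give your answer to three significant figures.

Eᵢ/kT = 0, 0.91489, 2.7660, 2.8298.
Z = Σ e^(−Eᵢ/kT) = e^(−0) + e^(−0.91489) + e^(−2.7660) + e^(−2.8298) = 1.0000 + 0.40056 + 0.062913 + 0.059025 = 1.5225.
F = −kT ln Z = −4.70 × ln(1.5225) = −4.70 × 0.42035 = -1.98 ×10⁻²¹ J.

-1.98 ×10⁻²¹ J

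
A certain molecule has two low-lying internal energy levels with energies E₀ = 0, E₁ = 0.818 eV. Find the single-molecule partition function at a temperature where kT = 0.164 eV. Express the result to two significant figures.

Eᵢ/kT = 0, 4.988.
Z = Σ e^(−Eᵢ/kT) = e^(−0) + e^(−4.988) = 1.000 + 0.006819 = 1.007.

Z = 1.0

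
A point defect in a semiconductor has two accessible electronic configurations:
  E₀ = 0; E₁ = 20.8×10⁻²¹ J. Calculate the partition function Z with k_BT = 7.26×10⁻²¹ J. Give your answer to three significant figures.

Eᵢ/kT = 0, 2.8650.
Z = Σ e^(−Eᵢ/kT) = e^(−0) + e^(−2.8650) = 1.0000 + 0.056983 = 1.0570.

Z = 1.06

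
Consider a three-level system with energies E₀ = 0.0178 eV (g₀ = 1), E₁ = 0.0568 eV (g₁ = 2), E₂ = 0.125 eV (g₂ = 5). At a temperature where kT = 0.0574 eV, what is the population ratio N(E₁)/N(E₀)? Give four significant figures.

1.014

n₁/n₀ = (g₁/g₀) exp[−(E₁−E₀)/kT] = (2/1) × exp(−(0.0390 eV)/(0.0574 eV)) = (2/1) × exp(-0.679443) = 1.014.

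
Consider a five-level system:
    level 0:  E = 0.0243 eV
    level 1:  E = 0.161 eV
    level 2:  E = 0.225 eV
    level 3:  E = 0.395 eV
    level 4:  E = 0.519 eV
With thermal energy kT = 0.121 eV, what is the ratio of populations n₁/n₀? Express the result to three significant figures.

0.323

n₁/n₀ = exp[−(E₁−E₀)/kT] = exp(−(0.1367 eV)/(0.121 eV)) = exp(-1.1298) = 0.323.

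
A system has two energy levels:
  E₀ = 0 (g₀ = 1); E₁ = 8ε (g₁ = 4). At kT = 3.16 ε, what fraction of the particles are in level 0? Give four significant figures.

Eᵢ/kT = 0, 2.53165.
Z = Σ gᵢe^(−Eᵢ/kT) = 1·e^(−0) + 4·e^(−2.53165) = 1.00000 + 0.318111 = 1.31811.
P₀ = g₀ e^(−E₀/kT) / Z = 1.00000/1.31811 = 0.7587.

0.7587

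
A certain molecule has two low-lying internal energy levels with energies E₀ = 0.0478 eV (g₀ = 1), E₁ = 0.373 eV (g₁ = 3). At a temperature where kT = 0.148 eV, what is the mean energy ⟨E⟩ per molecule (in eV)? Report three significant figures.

Eᵢ/kT = 0.32297, 2.5203.
Z = Σ gᵢe^(−Eᵢ/kT) = 1·e^(−0.32297) + 3·e^(−2.5203) = 0.72400 + 0.24131 = 0.96531.
⟨E⟩ = Σ Eᵢ gᵢe^(−Eᵢ/kT) / Z = (0.0478·0.72400 + 0.373·0.24131) / 0.96531 = 0.129 eV.

0.129 eV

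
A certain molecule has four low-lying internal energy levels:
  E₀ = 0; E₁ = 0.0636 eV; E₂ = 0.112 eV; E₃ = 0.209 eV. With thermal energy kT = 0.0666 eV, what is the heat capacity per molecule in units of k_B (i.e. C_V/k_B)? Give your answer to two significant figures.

0.55

Eᵢ/kT = 0, 0.9550, 1.682, 3.138.
Z = Σ e^(−Eᵢ/kT) = e^(−0) + e^(−0.9550) + e^(−1.682) + e^(−3.138) = 1.000 + 0.3848 + 0.1860 + 0.04337 = 1.614.
⟨E⟩ = 0.03369 eV, ⟨E²⟩ = 0.003584 eV².
C_V/k_B = (⟨E²⟩ − ⟨E⟩²)/(kT)² = (0.003584 − 0.001135)/0.004436 = 0.55.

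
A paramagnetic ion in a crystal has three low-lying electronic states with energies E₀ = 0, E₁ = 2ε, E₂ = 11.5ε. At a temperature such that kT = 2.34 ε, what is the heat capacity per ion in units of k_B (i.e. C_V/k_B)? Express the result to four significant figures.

Eᵢ/kT = 0, 0.854701, 4.91453.
Z = Σ e^(−Eᵢ/kT) = e^(−0) + e^(−0.854701) + e^(−4.91453) = 1.00000 + 0.425410 + 0.00733917 = 1.43275.
⟨E⟩ = 0.652745 ε, ⟨E²⟩ = 1.86512 ε².
C_V/k_B = (⟨E²⟩ − ⟨E⟩²)/(kT)² = (1.86512 − 0.426076)/5.47560 = 0.2628.

0.2628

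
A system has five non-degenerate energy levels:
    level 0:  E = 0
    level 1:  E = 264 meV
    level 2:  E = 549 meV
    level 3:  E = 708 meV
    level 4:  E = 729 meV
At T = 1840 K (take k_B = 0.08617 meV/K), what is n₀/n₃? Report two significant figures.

k_BT = 0.08617 × 1840 K = 158.6 meV.
n₀/n₃ = exp[−(E₀−E₃)/kT] = exp(−(-708 meV)/(158.6 meV)) = exp(4.464) = 87.

87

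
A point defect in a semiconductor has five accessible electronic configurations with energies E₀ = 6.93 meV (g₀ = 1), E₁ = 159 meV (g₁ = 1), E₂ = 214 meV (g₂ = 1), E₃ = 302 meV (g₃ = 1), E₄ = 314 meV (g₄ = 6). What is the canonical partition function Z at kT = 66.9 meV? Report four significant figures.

Eᵢ/kT = 0.103587, 2.37668, 3.19880, 4.51420, 4.69357.
Z = Σ gᵢe^(−Eᵢ/kT) = 1·e^(−0.103587) + 1·e^(−2.37668) + 1·e^(−3.19880) + 1·e^(−4.51420) + 6·e^(−4.69357) = 0.901598 + 0.0928584 + 0.0408111 + 0.0109524 + 0.0549237 = 1.10114.

Z = 1.101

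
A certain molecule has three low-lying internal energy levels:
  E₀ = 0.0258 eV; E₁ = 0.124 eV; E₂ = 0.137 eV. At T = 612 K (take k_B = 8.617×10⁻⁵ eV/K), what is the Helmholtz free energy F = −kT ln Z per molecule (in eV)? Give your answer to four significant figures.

k_BT = 8.617×10⁻⁵ × 612 K = 0.0527360 eV.
Eᵢ/kT = 0.489229, 2.35133, 2.59785.
Z = Σ e^(−Eᵢ/kT) = e^(−0.489229) + e^(−2.35133) + e^(−2.59785) = 0.613099 + 0.0952424 + 0.0744334 = 0.782775.
F = −kT ln Z = −0.0527360 × ln(0.782775) = −0.0527360 × -0.244910 = 0.01292 eV.

0.01292 eV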